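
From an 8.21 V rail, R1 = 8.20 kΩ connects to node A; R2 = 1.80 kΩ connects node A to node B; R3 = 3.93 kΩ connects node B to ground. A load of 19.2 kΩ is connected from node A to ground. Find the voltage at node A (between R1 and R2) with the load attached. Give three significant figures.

V ≈ 2.87 V

Below node A the series string R2+R3 = 5.730 kΩ sits in parallel with the 19.2 kΩ load: 4.413 kΩ.
V_A = 8.21 × 4.413/(8.20 + 4.413) = 2.87 V.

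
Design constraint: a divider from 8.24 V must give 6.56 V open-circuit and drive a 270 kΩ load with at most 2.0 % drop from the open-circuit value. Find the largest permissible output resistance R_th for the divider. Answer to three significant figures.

Loading drop = R_th/(R_th + R_L) ≤ 0.0200, so R_th ≤ R_L · ε/(1−ε) = 270 kΩ × 0.0200/0.9800 = 5.51 kΩ.

R_th ≤ 5.51 kΩ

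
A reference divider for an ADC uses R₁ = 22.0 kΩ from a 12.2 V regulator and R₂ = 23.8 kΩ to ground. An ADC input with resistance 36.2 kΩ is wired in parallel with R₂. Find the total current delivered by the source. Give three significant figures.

R₂‖R_L = 14.36 kΩ, so the source sees R₁ + R₂‖R_L = 36.36 kΩ.
I = 12.2 V / 36.36 kΩ = 0.336 mA.

I ≈ 0.336 mA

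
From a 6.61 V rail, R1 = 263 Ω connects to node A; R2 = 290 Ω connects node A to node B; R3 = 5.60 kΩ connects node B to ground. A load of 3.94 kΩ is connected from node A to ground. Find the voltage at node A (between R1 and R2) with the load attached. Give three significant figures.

Below node A the series string R2+R3 = 5890 Ω sits in parallel with the 3940 Ω load: 2361 Ω.
V_A = 6.61 × 2361/(263 + 2361) = 5.95 V.

V ≈ 5.95 V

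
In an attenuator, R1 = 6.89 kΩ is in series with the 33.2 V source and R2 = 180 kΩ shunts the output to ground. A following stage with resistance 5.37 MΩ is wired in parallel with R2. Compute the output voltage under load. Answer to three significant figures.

The load sits in parallel with R2: R2‖R_L = (180 × 5370) / (180 + 5370) = 174.2 kΩ.
V_out = 33.2 × 174.2 / (6.89 + 174.2) = 33.2 × 174.2/181.1 = 31.9 V.

V_out ≈ 31.9 V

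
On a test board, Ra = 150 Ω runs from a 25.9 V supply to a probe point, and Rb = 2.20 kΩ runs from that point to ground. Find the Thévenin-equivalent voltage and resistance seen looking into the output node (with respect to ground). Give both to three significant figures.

V_th = 24.2 V, R_th = 140 Ω

V_th is the open-circuit tap voltage: 25.9 × 2200/(150 + 2200) = 24.2 V.
With the supply zeroed, Ra and Rb appear in parallel from the tap: R_th = Ra‖Rb = (150 × 2200)/2350 = 140 Ω.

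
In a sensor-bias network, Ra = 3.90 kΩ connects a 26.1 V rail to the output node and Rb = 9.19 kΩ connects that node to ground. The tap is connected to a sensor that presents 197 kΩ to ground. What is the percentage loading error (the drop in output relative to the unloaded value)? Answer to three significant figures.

The divider's output (Thévenin) resistance is Ra‖Rb = 2.738 kΩ.
Fractional drop under load = R_th/(R_th + R_L) = 2.738 / (2.738 + 197) = 0.01371.
So the output falls by 1.37 %.

1.37 %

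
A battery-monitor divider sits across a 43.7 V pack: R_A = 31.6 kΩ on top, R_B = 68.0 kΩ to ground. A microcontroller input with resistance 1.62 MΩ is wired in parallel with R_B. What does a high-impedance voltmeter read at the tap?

V_out ≈ 29.4 V

The load sits in parallel with R_B: R_B‖R_L = (68.0 × 1620) / (68.0 + 1620) = 65.26 kΩ.
V_out = 43.7 × 65.26 / (31.6 + 65.26) = 43.7 × 65.26/96.86 = 29.4 V.
(Unloaded it would have been 29.8 V.)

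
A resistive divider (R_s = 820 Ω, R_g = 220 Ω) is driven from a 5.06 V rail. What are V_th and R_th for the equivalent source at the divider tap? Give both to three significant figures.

V_th is the open-circuit tap voltage: 5.06 × 220/(820 + 220) = 1.07 V.
With the supply zeroed, R_s and R_g appear in parallel from the tap: R_th = R_s‖R_g = (820 × 220)/1040 = 173 Ω.

V_th = 1.07 V, R_th = 173 Ω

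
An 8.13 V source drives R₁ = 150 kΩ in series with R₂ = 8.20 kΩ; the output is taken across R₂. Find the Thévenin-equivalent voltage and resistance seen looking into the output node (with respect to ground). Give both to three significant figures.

V_th is the open-circuit tap voltage: 8.13 × 8.20/(150 + 8.20) = 0.421 V.
With the supply zeroed, R₁ and R₂ appear in parallel from the tap: R_th = R₁‖R₂ = (150 × 8.20)/158.2 = 7.77 kΩ.

V_th = 0.421 V, R_th = 7.77 kΩ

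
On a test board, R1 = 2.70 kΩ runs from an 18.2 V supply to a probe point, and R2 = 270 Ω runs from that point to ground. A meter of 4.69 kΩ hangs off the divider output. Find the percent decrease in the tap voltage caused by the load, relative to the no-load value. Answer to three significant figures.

The divider's output (Thévenin) resistance is R1‖R2 = 245.5 Ω.
Fractional drop under load = R_th/(R_th + R_L) = 245.5 / (245.5 + 4690) = 0.04973.
So the output falls by 4.97 %.

4.97 %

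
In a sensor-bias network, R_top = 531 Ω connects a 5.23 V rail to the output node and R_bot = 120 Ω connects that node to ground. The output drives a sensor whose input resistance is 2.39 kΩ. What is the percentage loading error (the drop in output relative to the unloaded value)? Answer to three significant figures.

The divider's output (Thévenin) resistance is R_top‖R_bot = 97.88 Ω.
Fractional drop under load = R_th/(R_th + R_L) = 97.88 / (97.88 + 2390) = 0.03934.
So the output falls by 3.93 %.

3.93 %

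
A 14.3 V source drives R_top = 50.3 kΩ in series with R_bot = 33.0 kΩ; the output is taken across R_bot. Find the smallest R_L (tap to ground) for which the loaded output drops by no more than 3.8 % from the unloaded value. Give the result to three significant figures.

R_L(min) ≈ 504 kΩ

Output resistance R_th = R_top‖R_bot = (50.3 × 33.0)/83.30 = 19.93 kΩ.
The fractional drop is R_th/(R_th + R_L); requiring this ≤ 0.0380 gives R_L ≥ R_th(1/0.0380 − 1) = 19.93 × 25.32 = 504 kΩ.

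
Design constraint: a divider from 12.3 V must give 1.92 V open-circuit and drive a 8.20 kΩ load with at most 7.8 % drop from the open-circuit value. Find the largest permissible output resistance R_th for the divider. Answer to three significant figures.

R_th ≤ 694 Ω

Loading drop = R_th/(R_th + R_L) ≤ 0.0780, so R_th ≤ R_L · ε/(1−ε) = 8.20 kΩ × 0.0780/0.9220 = 694 Ω.
(Any R1, R2 with R2/(R1+R2) = 0.156 and R1‖R2 ≤ 694 Ω will meet the spec.)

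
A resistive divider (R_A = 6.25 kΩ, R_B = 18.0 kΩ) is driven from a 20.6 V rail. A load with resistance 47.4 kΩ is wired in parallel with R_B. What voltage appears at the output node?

The load sits in parallel with R_B: R_B‖R_L = (18.0 × 47.4) / (18.0 + 47.4) = 13.05 kΩ.
V_out = 20.6 × 13.05 / (6.25 + 13.05) = 20.6 × 13.05/19.30 = 13.9 V.
(Unloaded it would have been 15.3 V.)

V_out ≈ 13.9 V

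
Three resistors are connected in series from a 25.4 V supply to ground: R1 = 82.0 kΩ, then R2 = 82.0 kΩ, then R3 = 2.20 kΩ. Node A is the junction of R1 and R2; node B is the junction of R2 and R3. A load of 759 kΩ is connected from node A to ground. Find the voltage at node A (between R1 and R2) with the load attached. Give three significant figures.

V ≈ 12.2 V

Below node A the series string R2+R3 = 84.20 kΩ sits in parallel with the 759 kΩ load: 75.79 kΩ.
V_A = 25.4 × 75.79/(82.0 + 75.79) = 12.2 V.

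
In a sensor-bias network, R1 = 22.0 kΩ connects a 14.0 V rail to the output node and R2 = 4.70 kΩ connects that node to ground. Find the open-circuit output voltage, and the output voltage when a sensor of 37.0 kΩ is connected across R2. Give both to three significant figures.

Unloaded: 2.46 V; loaded: 2.23 V

Open-circuit: V = 14.0 × 4.70/(22.0 + 4.70) = 2.46 V.
With the load, R2 becomes R2‖R_L = 4.170 kΩ, so V = 14.0 × 4.170/26.17 = 2.23 V.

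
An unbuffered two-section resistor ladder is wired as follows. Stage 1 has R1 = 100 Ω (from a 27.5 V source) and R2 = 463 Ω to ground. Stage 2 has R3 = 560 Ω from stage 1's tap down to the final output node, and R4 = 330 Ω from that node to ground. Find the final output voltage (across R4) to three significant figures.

Stage 2 presents R3+R4 = 890.0 Ω as a load on stage 1's tap.
Stage 1's lower leg becomes R2‖(R3+R4) = 304.6 Ω, so V_mid = 27.5 × 304.6/404.6 = 20.70 V.
Stage 2 is itself unloaded: V_out = V_mid × R4/(R3+R4) = 20.70 × 330/890.0 = 7.68 V.

V_out ≈ 7.68 V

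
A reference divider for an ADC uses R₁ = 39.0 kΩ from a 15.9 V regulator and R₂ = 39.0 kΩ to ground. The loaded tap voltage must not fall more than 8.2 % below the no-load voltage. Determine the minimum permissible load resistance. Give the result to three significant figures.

R_L(min) ≈ 218 kΩ

Output resistance R_th = R₁‖R₂ = (39.0 × 39.0)/78.00 = 19.50 kΩ.
The fractional drop is R_th/(R_th + R_L); requiring this ≤ 0.0820 gives R_L ≥ R_th(1/0.0820 − 1) = 19.50 × 11.20 = 218 kΩ.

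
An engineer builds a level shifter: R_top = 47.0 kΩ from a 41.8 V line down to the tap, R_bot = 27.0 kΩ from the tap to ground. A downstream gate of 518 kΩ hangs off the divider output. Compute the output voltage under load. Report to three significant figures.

The load sits in parallel with R_bot: R_bot‖R_L = (27.0 × 518) / (27.0 + 518) = 25.66 kΩ.
V_out = 41.8 × 25.66 / (47.0 + 25.66) = 41.8 × 25.66/72.66 = 14.8 V.
(Unloaded it would have been 15.3 V.)

V_out ≈ 14.8 V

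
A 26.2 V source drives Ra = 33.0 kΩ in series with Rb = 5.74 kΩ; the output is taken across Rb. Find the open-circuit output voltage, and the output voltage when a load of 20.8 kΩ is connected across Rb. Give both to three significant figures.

Unloaded: 3.88 V; loaded: 3.14 V

Open-circuit: V = 26.2 × 5.74/(33.0 + 5.74) = 3.88 V.
With the load, Rb becomes Rb‖R_L = 4.499 kΩ, so V = 26.2 × 4.499/37.50 = 3.14 V.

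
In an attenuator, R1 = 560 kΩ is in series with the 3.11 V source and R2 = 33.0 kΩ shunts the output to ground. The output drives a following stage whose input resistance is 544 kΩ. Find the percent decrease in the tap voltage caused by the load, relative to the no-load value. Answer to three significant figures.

5.42 %

The divider's output (Thévenin) resistance is R1‖R2 = 31.16 kΩ.
Fractional drop under load = R_th/(R_th + R_L) = 31.16 / (31.16 + 544) = 0.05418.
So the output falls by 5.42 %.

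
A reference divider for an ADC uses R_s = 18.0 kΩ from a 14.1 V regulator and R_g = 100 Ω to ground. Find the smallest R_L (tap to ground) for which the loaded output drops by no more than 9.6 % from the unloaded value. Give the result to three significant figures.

R_L(min) ≈ 936 Ω

Output resistance R_th = R_s‖R_g = (18000 × 100)/18100 = 99.45 Ω.
The fractional drop is R_th/(R_th + R_L); requiring this ≤ 0.0960 gives R_L ≥ R_th(1/0.0960 − 1) = 99.45 × 9.417 = 936 Ω.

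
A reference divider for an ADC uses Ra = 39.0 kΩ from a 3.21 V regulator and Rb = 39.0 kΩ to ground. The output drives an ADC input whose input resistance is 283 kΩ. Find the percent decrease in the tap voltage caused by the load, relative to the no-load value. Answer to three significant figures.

6.45 %

The divider's output (Thévenin) resistance is Ra‖Rb = 19.50 kΩ.
Fractional drop under load = R_th/(R_th + R_L) = 19.50 / (19.50 + 283) = 0.06446.
So the output falls by 6.45 %.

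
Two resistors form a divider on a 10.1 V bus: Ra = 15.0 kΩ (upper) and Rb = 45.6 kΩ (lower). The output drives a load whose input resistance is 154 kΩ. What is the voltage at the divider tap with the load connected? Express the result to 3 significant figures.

The load sits in parallel with Rb: Rb‖R_L = (45.6 × 154) / (45.6 + 154) = 35.18 kΩ.
V_out = 10.1 × 35.18 / (15.0 + 35.18) = 10.1 × 35.18/50.18 = 7.08 V.

V_out ≈ 7.08 V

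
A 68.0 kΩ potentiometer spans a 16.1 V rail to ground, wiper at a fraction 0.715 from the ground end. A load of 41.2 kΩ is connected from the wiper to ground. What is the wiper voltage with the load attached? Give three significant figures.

The wiper splits the pot into (1−α)R = 19.38 kΩ above and αR = 48.62 kΩ below.
Lower section ‖ load = 22.30 kΩ.
V_wiper = 16.1 × 22.30/(19.38 + 22.30) = 8.61 V.

V ≈ 8.61 V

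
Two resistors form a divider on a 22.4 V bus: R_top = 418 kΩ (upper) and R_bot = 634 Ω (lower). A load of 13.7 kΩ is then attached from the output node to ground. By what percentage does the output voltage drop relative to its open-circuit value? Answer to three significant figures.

4.42 %

The divider's output (Thévenin) resistance is R_top‖R_bot = 633.0 Ω.
Fractional drop under load = R_th/(R_th + R_L) = 633.0 / (633.0 + 13700) = 0.04417.
So the output falls by 4.42 %.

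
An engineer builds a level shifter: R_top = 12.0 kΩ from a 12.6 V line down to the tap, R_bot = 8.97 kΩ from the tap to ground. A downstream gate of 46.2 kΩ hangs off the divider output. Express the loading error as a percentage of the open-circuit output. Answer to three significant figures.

Unloaded V = 12.6 × 8.97/20.97 = 5.3897 V.
Loaded: R_bot‖R_L = 7.512 kΩ, giving V = 12.6 × 7.512/19.51 = 4.8508 V.
Drop = (5.3897 − 4.8508) / 5.3897 = 10.0 %.

10.0 %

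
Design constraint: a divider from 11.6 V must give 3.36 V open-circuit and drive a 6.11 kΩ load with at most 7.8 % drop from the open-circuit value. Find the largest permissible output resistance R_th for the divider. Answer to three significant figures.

Loading drop = R_th/(R_th + R_L) ≤ 0.0780, so R_th ≤ R_L · ε/(1−ε) = 6.11 kΩ × 0.0780/0.9220 = 517 Ω.

R_th ≤ 517 Ω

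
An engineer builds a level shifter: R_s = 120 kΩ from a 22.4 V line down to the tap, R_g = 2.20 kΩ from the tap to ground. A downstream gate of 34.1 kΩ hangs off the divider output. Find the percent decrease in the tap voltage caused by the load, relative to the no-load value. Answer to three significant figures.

5.96 %

The divider's output (Thévenin) resistance is R_s‖R_g = 2.160 kΩ.
Fractional drop under load = R_th/(R_th + R_L) = 2.160 / (2.160 + 34.1) = 0.05958.
So the output falls by 5.96 %.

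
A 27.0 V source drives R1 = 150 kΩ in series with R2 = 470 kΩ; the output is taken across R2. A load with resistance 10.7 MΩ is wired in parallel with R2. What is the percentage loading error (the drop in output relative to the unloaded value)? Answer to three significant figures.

1.05 %

The divider's output (Thévenin) resistance is R1‖R2 = 113.7 kΩ.
Fractional drop under load = R_th/(R_th + R_L) = 113.7 / (113.7 + 10700) = 0.01052.
So the output falls by 1.05 %.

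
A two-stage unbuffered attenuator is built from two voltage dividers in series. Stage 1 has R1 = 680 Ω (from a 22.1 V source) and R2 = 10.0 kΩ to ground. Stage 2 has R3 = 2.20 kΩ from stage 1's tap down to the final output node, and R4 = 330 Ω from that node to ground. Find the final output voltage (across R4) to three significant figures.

Stage 2 presents R3+R4 = 2530 Ω as a load on stage 1's tap.
Stage 1's lower leg becomes R2‖(R3+R4) = 2019 Ω, so V_mid = 22.1 × 2019/2699 = 16.53 V.
Stage 2 is itself unloaded: V_out = V_mid × R4/(R3+R4) = 16.53 × 330/2530 = 2.16 V.

V_out ≈ 2.16 V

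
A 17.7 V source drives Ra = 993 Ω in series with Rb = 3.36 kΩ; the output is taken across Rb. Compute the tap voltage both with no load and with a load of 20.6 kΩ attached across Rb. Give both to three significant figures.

Open-circuit: V = 17.7 × 3360/(993 + 3360) = 13.7 V.
With the load, Rb becomes Rb‖R_L = 2889 Ω, so V = 17.7 × 2889/3882 = 13.2 V.

Unloaded: 13.7 V; loaded: 13.2 V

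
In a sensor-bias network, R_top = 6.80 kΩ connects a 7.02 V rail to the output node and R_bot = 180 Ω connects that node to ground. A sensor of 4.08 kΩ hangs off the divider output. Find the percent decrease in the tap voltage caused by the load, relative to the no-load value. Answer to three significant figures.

The divider's output (Thévenin) resistance is R_top‖R_bot = 175.4 Ω.
Fractional drop under load = R_th/(R_th + R_L) = 175.4 / (175.4 + 4080) = 0.04121.
So the output falls by 4.12 %.

4.12 %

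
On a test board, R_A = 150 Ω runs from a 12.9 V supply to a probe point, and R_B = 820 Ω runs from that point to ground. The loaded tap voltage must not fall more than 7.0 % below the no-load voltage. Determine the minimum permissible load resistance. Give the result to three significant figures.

Output resistance R_th = R_A‖R_B = (150 × 820)/970.0 = 126.8 Ω.
The fractional drop is R_th/(R_th + R_L); requiring this ≤ 0.0700 gives R_L ≥ R_th(1/0.0700 − 1) = 126.8 × 13.29 = 1.68 kΩ.

R_L(min) ≈ 1.68 kΩ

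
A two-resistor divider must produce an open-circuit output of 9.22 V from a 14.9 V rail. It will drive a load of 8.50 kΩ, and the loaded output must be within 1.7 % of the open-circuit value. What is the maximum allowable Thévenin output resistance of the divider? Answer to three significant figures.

Loading drop = R_th/(R_th + R_L) ≤ 0.0170, so R_th ≤ R_L · ε/(1−ε) = 8.50 kΩ × 0.0170/0.9830 = 147 Ω.

R_th ≤ 147 Ω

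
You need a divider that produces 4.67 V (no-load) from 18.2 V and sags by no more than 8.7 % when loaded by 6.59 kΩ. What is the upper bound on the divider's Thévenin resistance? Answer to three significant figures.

Loading drop = R_th/(R_th + R_L) ≤ 0.0870, so R_th ≤ R_L · ε/(1−ε) = 6.59 kΩ × 0.0870/0.9130 = 628 Ω.
(Any R1, R2 with R2/(R1+R2) = 0.257 and R1‖R2 ≤ 628 Ω will meet the spec.)

R_th ≤ 628 Ω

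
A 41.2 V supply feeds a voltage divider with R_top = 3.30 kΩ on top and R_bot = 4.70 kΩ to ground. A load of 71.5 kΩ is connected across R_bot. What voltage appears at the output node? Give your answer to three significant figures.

V_out ≈ 23.6 V

The load sits in parallel with R_bot: R_bot‖R_L = (4.70 × 71.5) / (4.70 + 71.5) = 4.410 kΩ.
V_out = 41.2 × 4.410 / (3.30 + 4.410) = 41.2 × 4.410/7.710 = 23.6 V.
(Unloaded it would have been 24.2 V.)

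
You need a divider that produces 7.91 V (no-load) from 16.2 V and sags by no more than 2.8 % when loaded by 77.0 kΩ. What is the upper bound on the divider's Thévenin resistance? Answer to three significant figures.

R_th ≤ 2.22 kΩ

Loading drop = R_th/(R_th + R_L) ≤ 0.0280, so R_th ≤ R_L · ε/(1−ε) = 77.0 kΩ × 0.0280/0.9720 = 2.22 kΩ.
(Any R1, R2 with R2/(R1+R2) = 0.488 and R1‖R2 ≤ 2.22 kΩ will meet the spec.)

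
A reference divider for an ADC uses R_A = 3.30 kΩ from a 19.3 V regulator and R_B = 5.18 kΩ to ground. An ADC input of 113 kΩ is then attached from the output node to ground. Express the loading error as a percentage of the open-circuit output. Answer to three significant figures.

The divider's output (Thévenin) resistance is R_A‖R_B = 2.016 kΩ.
Fractional drop under load = R_th/(R_th + R_L) = 2.016 / (2.016 + 113) = 0.01753.
So the output falls by 1.75 %.

1.75 %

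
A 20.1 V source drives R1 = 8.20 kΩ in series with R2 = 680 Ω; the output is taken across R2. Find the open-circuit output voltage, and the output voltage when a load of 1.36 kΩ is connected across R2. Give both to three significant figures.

Unloaded: 1.54 V; loaded: 1.05 V

Open-circuit: V = 20.1 × 680/(8200 + 680) = 1.54 V.
With the load, R2 becomes R2‖R_L = 453.3 Ω, so V = 20.1 × 453.3/8653 = 1.05 V.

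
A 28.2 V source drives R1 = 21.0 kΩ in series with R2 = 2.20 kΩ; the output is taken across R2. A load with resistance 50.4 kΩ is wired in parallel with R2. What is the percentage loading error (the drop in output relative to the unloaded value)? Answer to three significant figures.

3.80 %

The divider's output (Thévenin) resistance is R1‖R2 = 1.991 kΩ.
Fractional drop under load = R_th/(R_th + R_L) = 1.991 / (1.991 + 50.4) = 0.03801.
So the output falls by 3.80 %.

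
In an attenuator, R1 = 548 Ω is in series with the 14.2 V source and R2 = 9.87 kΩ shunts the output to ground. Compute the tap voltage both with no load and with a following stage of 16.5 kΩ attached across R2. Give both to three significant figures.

Unloaded: 13.5 V; loaded: 13.0 V

Open-circuit: V = 14.2 × 9870/(548 + 9870) = 13.5 V.
With the load, R2 becomes R2‖R_L = 6176 Ω, so V = 14.2 × 6176/6724 = 13.0 V.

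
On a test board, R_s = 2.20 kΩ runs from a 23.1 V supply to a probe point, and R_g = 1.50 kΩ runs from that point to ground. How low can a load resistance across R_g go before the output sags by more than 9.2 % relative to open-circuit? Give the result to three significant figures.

R_L(min) ≈ 8.80 kΩ

Output resistance R_th = R_s‖R_g = (2200 × 1500)/3700 = 891.9 Ω.
The fractional drop is R_th/(R_th + R_L); requiring this ≤ 0.0920 gives R_L ≥ R_th(1/0.0920 − 1) = 891.9 × 9.870 = 8.80 kΩ.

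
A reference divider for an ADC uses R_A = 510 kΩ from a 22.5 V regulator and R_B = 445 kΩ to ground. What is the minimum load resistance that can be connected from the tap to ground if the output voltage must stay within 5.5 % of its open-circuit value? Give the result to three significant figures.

R_L(min) ≈ 4.08 MΩ

Output resistance R_th = R_A‖R_B = (510 × 445)/955.0 = 237.6 kΩ.
The fractional drop is R_th/(R_th + R_L); requiring this ≤ 0.0550 gives R_L ≥ R_th(1/0.0550 − 1) = 237.6 × 17.18 = 4.08 MΩ.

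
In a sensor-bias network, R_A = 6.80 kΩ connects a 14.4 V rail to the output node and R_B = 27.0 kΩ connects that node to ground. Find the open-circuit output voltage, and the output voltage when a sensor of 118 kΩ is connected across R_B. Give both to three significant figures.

Unloaded: 11.5 V; loaded: 11.0 V

Open-circuit: V = 14.4 × 27.0/(6.80 + 27.0) = 11.5 V.
With the load, R_B becomes R_B‖R_L = 21.97 kΩ, so V = 14.4 × 21.97/28.77 = 11.0 V.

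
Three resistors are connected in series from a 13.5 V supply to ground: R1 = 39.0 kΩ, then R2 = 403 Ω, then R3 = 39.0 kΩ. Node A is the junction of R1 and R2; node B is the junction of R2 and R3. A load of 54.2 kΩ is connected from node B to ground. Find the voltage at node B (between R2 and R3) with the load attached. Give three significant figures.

V ≈ 4.93 V

At node B, R3 is in parallel with the load: R3‖R_L = 22680 Ω.
Below node A the resistance is R2 + (R3‖R_L) = 23080 Ω, so V_A = 13.5 × 23080/62080 = 5.019 V.
Then V_B = V_A × (R3‖R_L)/(R2 + R3‖R_L) = 5.019 × 22680/23080 = 4.93 V.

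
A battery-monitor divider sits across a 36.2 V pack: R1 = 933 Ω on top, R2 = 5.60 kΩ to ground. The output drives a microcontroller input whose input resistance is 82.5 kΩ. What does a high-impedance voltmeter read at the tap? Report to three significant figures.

The load sits in parallel with R2: R2‖R_L = (5600 × 82500) / (5600 + 82500) = 5244 Ω.
V_out = 36.2 × 5244 / (933 + 5244) = 36.2 × 5244/6177 = 30.7 V.
(Unloaded it would have been 31.0 V.)

V_out ≈ 30.7 V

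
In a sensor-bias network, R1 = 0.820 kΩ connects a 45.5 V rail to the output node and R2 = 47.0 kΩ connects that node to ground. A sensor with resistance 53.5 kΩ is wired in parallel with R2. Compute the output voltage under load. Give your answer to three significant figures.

V_out ≈ 44.1 V

The load sits in parallel with R2: R2‖R_L = (47000 × 53500) / (47000 + 53500) = 25020 Ω.
V_out = 45.5 × 25020 / (820 + 25020) = 45.5 × 25020/25840 = 44.1 V.
(Unloaded it would have been 44.7 V.)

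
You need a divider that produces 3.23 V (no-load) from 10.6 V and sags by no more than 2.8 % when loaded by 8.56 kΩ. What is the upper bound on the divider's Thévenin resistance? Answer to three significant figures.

R_th ≤ 247 Ω

Loading drop = R_th/(R_th + R_L) ≤ 0.0280, so R_th ≤ R_L · ε/(1−ε) = 8.56 kΩ × 0.0280/0.9720 = 247 Ω.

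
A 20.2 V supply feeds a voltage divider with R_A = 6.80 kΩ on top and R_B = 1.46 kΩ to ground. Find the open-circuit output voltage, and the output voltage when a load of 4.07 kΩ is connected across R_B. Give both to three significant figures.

Unloaded: 3.57 V; loaded: 2.76 V

Open-circuit: V = 20.2 × 1.46/(6.80 + 1.46) = 3.57 V.
With the load, R_B becomes R_B‖R_L = 1.075 kΩ, so V = 20.2 × 1.075/7.875 = 2.76 V.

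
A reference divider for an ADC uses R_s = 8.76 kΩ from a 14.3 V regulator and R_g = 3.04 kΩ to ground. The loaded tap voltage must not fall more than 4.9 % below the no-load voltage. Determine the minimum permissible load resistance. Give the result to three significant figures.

Output resistance R_th = R_s‖R_g = (8.76 × 3.04)/11.80 = 2.257 kΩ.
The fractional drop is R_th/(R_th + R_L); requiring this ≤ 0.0490 gives R_L ≥ R_th(1/0.0490 − 1) = 2.257 × 19.41 = 43.8 kΩ.

R_L(min) ≈ 43.8 kΩ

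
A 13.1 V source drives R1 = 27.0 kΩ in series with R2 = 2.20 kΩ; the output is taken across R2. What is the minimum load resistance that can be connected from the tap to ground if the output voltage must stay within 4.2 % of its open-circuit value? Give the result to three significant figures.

R_L(min) ≈ 46.4 kΩ

Output resistance R_th = R1‖R2 = (27.0 × 2.20)/29.20 = 2.034 kΩ.
The fractional drop is R_th/(R_th + R_L); requiring this ≤ 0.0420 gives R_L ≥ R_th(1/0.0420 − 1) = 2.034 × 22.81 = 46.4 kΩ.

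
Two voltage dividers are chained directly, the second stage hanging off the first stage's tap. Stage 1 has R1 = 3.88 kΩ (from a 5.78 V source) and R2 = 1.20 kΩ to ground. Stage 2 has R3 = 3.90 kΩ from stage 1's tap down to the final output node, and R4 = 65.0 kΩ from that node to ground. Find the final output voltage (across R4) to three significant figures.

Stage 2 presents R3+R4 = 68.90 kΩ as a load on stage 1's tap.
Stage 1's lower leg becomes R2‖(R3+R4) = 1.179 kΩ, so V_mid = 5.78 × 1.179/5.059 = 1.347 V.
Stage 2 is itself unloaded: V_out = V_mid × R4/(R3+R4) = 1.347 × 65.0/68.90 = 1.27 V.

V_out ≈ 1.27 V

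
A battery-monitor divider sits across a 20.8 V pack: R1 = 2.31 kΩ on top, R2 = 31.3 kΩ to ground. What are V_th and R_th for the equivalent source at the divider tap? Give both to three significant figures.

V_th = 19.4 V, R_th = 2.15 kΩ

V_th is the open-circuit tap voltage: 20.8 × 31.3/(2.31 + 31.3) = 19.4 V.
With the supply zeroed, R1 and R2 appear in parallel from the tap: R_th = R1‖R2 = (2.31 × 31.3)/33.61 = 2.15 kΩ.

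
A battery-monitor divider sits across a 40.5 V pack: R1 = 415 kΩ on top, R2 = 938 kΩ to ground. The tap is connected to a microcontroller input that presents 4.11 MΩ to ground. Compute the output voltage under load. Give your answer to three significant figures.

V_out ≈ 26.2 V

The load sits in parallel with R2: R2‖R_L = (938 × 4110) / (938 + 4110) = 763.7 kΩ.
V_out = 40.5 × 763.7 / (415 + 763.7) = 40.5 × 763.7/1179 = 26.2 V.
(Unloaded it would have been 28.1 V.)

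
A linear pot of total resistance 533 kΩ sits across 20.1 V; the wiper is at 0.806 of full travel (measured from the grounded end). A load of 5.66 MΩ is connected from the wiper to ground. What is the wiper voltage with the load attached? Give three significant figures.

V ≈ 16.0 V

The wiper splits the pot into (1−α)R = 103.4 kΩ above and αR = 429.6 kΩ below.
Lower section ‖ load = 399.3 kΩ.
V_wiper = 20.1 × 399.3/(103.4 + 399.3) = 16.0 V.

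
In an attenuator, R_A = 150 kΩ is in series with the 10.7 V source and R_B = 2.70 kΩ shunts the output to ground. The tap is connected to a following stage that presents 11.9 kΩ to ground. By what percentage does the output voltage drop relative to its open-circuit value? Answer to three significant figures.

18.2 %

Unloaded V = 10.7 × 2.70/152.7 = 0.1892 V.
Loaded: R_B‖R_L = 2.201 kΩ, giving V = 10.7 × 2.201/152.2 = 0.1547 V.
Drop = (0.1892 − 0.1547) / 0.1892 = 18.2 %.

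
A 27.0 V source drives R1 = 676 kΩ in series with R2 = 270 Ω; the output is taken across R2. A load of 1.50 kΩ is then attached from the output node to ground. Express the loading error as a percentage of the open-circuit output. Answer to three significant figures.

15.2 %

The divider's output (Thévenin) resistance is R1‖R2 = 269.9 Ω.
Fractional drop under load = R_th/(R_th + R_L) = 269.9 / (269.9 + 1500) = 0.1525.
So the output falls by 15.2 %.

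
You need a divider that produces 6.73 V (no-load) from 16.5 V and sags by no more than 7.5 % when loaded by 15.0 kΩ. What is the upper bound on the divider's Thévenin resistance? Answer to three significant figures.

Loading drop = R_th/(R_th + R_L) ≤ 0.0750, so R_th ≤ R_L · ε/(1−ε) = 15.0 kΩ × 0.0750/0.9250 = 1.22 kΩ.

R_th ≤ 1.22 kΩ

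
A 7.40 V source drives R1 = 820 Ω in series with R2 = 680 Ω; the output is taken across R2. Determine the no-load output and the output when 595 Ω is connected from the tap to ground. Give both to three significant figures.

Open-circuit: V = 7.40 × 680/(820 + 680) = 3.35 V.
With the load, R2 becomes R2‖R_L = 317.3 Ω, so V = 7.40 × 317.3/1137 = 2.06 V.

Unloaded: 3.35 V; loaded: 2.06 V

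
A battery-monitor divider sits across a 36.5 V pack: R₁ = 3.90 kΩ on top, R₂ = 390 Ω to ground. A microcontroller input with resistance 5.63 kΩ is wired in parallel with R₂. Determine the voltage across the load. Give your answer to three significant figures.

The load sits in parallel with R₂: R₂‖R_L = (390 × 5630) / (390 + 5630) = 364.7 Ω.
V_out = 36.5 × 364.7 / (3900 + 364.7) = 36.5 × 364.7/4265 = 3.12 V.
(Unloaded it would have been 3.32 V.)

V_out ≈ 3.12 V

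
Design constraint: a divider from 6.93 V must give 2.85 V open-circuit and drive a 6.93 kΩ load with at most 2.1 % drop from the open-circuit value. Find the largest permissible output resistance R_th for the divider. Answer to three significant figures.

R_th ≤ 149 Ω

Loading drop = R_th/(R_th + R_L) ≤ 0.0210, so R_th ≤ R_L · ε/(1−ε) = 6.93 kΩ × 0.0210/0.9790 = 149 Ω.
(Any R1, R2 with R2/(R1+R2) = 0.411 and R1‖R2 ≤ 149 Ω will meet the spec.)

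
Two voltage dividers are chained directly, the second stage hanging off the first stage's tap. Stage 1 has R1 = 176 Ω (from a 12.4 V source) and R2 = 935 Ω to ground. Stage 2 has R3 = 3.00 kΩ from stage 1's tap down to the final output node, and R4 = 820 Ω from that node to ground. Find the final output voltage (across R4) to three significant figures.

Stage 2 presents R3+R4 = 3820 Ω as a load on stage 1's tap.
Stage 1's lower leg becomes R2‖(R3+R4) = 751.1 Ω, so V_mid = 12.4 × 751.1/927.1 = 10.05 V.
Stage 2 is itself unloaded: V_out = V_mid × R4/(R3+R4) = 10.05 × 820/3820 = 2.16 V.

V_out ≈ 2.16 V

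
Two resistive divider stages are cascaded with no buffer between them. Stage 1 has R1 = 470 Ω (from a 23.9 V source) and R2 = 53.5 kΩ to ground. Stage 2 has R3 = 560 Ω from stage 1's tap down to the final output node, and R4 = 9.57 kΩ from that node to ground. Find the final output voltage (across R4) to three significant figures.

Stage 2 presents R3+R4 = 10130 Ω as a load on stage 1's tap.
Stage 1's lower leg becomes R2‖(R3+R4) = 8517 Ω, so V_mid = 23.9 × 8517/8987 = 22.65 V.
Stage 2 is itself unloaded: V_out = V_mid × R4/(R3+R4) = 22.65 × 9570/10130 = 21.4 V.

V_out ≈ 21.4 V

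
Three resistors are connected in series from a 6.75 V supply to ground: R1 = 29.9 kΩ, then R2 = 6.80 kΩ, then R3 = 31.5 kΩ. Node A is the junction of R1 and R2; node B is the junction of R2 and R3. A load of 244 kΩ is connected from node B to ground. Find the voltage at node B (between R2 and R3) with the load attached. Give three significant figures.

V ≈ 2.92 V

At node B, R3 is in parallel with the load: R3‖R_L = 27.90 kΩ.
Below node A the resistance is R2 + (R3‖R_L) = 34.70 kΩ, so V_A = 6.75 × 34.70/64.60 = 3.626 V.
Then V_B = V_A × (R3‖R_L)/(R2 + R3‖R_L) = 3.626 × 27.90/34.70 = 2.92 V.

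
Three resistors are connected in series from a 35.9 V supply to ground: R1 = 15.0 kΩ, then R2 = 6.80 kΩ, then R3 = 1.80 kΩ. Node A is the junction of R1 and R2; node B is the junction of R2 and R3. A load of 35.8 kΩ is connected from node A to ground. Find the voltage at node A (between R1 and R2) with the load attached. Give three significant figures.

Below node A the series string R2+R3 = 8.600 kΩ sits in parallel with the 35.8 kΩ load: 6.934 kΩ.
V_A = 35.9 × 6.934/(15.0 + 6.934) = 11.3 V.

V ≈ 11.3 V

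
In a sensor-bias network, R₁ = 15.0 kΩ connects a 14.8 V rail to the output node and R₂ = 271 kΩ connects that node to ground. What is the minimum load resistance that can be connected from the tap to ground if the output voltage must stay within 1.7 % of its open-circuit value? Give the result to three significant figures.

Output resistance R_th = R₁‖R₂ = (15.0 × 271)/286.0 = 14.21 kΩ.
The fractional drop is R_th/(R_th + R_L); requiring this ≤ 0.0170 gives R_L ≥ R_th(1/0.0170 − 1) = 14.21 × 57.82 = 822 kΩ.

R_L(min) ≈ 822 kΩ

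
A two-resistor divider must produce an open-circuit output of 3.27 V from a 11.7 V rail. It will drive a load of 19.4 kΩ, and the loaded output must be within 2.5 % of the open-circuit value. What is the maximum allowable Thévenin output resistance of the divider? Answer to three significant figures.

R_th ≤ 497 Ω

Loading drop = R_th/(R_th + R_L) ≤ 0.0250, so R_th ≤ R_L · ε/(1−ε) = 19.4 kΩ × 0.0250/0.9750 = 497 Ω.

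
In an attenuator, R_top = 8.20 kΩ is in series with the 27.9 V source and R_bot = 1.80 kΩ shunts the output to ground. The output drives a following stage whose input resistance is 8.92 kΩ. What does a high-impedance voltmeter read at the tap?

The load sits in parallel with R_bot: R_bot‖R_L = (1.80 × 8.92) / (1.80 + 8.92) = 1.498 kΩ.
V_out = 27.9 × 1.498 / (8.20 + 1.498) = 27.9 × 1.498/9.698 = 4.31 V.

V_out ≈ 4.31 V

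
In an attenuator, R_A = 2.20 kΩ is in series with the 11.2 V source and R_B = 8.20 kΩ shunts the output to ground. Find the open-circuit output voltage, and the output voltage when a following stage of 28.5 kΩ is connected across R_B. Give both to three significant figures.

Open-circuit: V = 11.2 × 8.20/(2.20 + 8.20) = 8.83 V.
With the load, R_B becomes R_B‖R_L = 6.368 kΩ, so V = 11.2 × 6.368/8.568 = 8.32 V.

Unloaded: 8.83 V; loaded: 8.32 V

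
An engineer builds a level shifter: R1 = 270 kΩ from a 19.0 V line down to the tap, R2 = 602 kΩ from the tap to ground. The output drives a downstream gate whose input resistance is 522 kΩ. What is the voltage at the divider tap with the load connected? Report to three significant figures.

The load sits in parallel with R2: R2‖R_L = (602 × 522) / (602 + 522) = 279.6 kΩ.
V_out = 19.0 × 279.6 / (270 + 279.6) = 19.0 × 279.6/549.6 = 9.67 V.
(Unloaded it would have been 13.1 V.)

V_out ≈ 9.67 V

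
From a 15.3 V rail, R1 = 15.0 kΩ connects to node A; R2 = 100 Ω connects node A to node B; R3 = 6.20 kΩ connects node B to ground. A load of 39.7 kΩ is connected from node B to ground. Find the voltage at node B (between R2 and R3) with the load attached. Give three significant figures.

At node B, R3 is in parallel with the load: R3‖R_L = 5363 Ω.
Below node A the resistance is R2 + (R3‖R_L) = 5463 Ω, so V_A = 15.3 × 5463/20460 = 4.084 V.
Then V_B = V_A × (R3‖R_L)/(R2 + R3‖R_L) = 4.084 × 5363/5463 = 4.01 V.

V ≈ 4.01 V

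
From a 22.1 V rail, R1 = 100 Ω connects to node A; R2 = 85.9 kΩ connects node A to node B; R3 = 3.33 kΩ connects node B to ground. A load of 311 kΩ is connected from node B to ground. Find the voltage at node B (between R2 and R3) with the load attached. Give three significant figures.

At node B, R3 is in parallel with the load: R3‖R_L = 3295 Ω.
Below node A the resistance is R2 + (R3‖R_L) = 89190 Ω, so V_A = 22.1 × 89190/89290 = 22.08 V.
Then V_B = V_A × (R3‖R_L)/(R2 + R3‖R_L) = 22.08 × 3295/89190 = 0.815 V.

V ≈ 0.815 V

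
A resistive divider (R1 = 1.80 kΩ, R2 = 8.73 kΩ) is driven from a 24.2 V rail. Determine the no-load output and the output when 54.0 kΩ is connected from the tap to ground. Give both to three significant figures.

Unloaded: 20.1 V; loaded: 19.5 V

Open-circuit: V = 24.2 × 8.73/(1.80 + 8.73) = 20.1 V.
With the load, R2 becomes R2‖R_L = 7.515 kΩ, so V = 24.2 × 7.515/9.315 = 19.5 V.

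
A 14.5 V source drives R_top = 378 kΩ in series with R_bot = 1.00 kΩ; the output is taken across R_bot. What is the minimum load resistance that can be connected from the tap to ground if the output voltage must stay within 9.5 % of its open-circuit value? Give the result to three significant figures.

R_L(min) ≈ 9.50 kΩ

Output resistance R_th = R_top‖R_bot = (378000 × 1000)/379000 = 997.4 Ω.
The fractional drop is R_th/(R_th + R_L); requiring this ≤ 0.0950 gives R_L ≥ R_th(1/0.0950 − 1) = 997.4 × 9.526 = 9.50 kΩ.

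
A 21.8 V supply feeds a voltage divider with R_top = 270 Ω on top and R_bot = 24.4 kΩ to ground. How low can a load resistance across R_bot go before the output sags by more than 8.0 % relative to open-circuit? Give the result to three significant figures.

Output resistance R_th = R_top‖R_bot = (270 × 24400)/24670 = 267.0 Ω.
The fractional drop is R_th/(R_th + R_L); requiring this ≤ 0.0800 gives R_L ≥ R_th(1/0.0800 − 1) = 267.0 × 11.50 = 3.07 kΩ.

R_L(min) ≈ 3.07 kΩ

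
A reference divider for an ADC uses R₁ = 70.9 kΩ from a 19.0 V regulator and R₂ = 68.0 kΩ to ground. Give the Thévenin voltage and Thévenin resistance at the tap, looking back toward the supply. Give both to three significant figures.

V_th = 9.30 V, R_th = 34.7 kΩ

V_th is the open-circuit tap voltage: 19.0 × 68.0/(70.9 + 68.0) = 9.30 V.
With the supply zeroed, R₁ and R₂ appear in parallel from the tap: R_th = R₁‖R₂ = (70.9 × 68.0)/138.9 = 34.7 kΩ.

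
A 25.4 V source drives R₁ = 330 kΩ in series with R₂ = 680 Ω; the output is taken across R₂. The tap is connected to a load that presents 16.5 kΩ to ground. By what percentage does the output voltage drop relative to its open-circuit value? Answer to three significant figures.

3.95 %

The divider's output (Thévenin) resistance is R₁‖R₂ = 678.6 Ω.
Fractional drop under load = R_th/(R_th + R_L) = 678.6 / (678.6 + 16500) = 0.03950.
So the output falls by 3.95 %.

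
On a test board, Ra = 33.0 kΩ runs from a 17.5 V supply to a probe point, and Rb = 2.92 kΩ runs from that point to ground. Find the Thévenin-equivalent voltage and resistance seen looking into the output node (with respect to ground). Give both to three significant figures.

V_th is the open-circuit tap voltage: 17.5 × 2.92/(33.0 + 2.92) = 1.42 V.
With the supply zeroed, Ra and Rb appear in parallel from the tap: R_th = Ra‖Rb = (33.0 × 2.92)/35.92 = 2.68 kΩ.

V_th = 1.42 V, R_th = 2.68 kΩ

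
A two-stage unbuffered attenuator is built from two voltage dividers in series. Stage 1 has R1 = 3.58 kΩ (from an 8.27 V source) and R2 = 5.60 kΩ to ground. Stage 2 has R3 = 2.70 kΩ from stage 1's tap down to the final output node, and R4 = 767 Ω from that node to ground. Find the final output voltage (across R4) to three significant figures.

V_out ≈ 0.685 V

Stage 2 presents R3+R4 = 3467 Ω as a load on stage 1's tap.
Stage 1's lower leg becomes R2‖(R3+R4) = 2141 Ω, so V_mid = 8.27 × 2141/5721 = 3.095 V.
Stage 2 is itself unloaded: V_out = V_mid × R4/(R3+R4) = 3.095 × 767/3467 = 0.685 V.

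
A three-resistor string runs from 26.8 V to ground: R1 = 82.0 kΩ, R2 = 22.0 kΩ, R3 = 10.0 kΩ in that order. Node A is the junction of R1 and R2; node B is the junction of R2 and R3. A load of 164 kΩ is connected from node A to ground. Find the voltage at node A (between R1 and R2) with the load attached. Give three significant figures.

V ≈ 6.60 V

Below node A the series string R2+R3 = 32.00 kΩ sits in parallel with the 164 kΩ load: 26.78 kΩ.
V_A = 26.8 × 26.78/(82.0 + 26.78) = 6.60 V.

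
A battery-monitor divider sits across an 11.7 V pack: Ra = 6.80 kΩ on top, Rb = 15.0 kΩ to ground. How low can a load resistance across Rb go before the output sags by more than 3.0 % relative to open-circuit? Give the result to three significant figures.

R_L(min) ≈ 151 kΩ

Output resistance R_th = Ra‖Rb = (6.80 × 15.0)/21.80 = 4.679 kΩ.
The fractional drop is R_th/(R_th + R_L); requiring this ≤ 0.0300 gives R_L ≥ R_th(1/0.0300 − 1) = 4.679 × 32.33 = 151 kΩ.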